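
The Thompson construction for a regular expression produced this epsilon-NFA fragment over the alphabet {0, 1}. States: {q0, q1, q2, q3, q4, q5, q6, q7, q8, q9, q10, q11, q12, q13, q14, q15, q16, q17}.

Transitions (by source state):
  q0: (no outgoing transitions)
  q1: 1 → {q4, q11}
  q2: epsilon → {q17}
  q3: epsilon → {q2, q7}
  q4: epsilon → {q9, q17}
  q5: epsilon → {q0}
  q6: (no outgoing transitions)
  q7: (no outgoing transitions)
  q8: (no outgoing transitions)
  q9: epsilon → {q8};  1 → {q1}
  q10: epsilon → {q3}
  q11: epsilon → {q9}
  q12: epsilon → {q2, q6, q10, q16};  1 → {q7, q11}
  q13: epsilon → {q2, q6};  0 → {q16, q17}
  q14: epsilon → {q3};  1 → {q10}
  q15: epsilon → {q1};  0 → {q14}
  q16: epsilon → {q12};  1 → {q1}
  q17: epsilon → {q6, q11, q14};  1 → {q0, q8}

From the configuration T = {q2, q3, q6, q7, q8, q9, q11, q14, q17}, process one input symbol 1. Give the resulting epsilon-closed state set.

{q0, q1, q2, q3, q6, q7, q8, q9, q10, q11, q14, q17}

q9 on 1 → {q1}.
q14 on 1 → {q10}.
q17 on 1 → {q0, q8}.
No 1-transition from q2, q3, q6, q7, q8, q11.
Union after reading 1: {q0, q1, q8, q10}.
Now take the epsilon-closure:
From q10 via epsilon: add q3.
From q3 via epsilon: add q2, q7.
From q2 via epsilon: add q17.
From q17 via epsilon: add q6, q11, q14.
From q11 via epsilon: add q9.
No new states can be added; the closed set is {q0, q1, q2, q3, q6, q7, q8, q9, q10, q11, q14, q17}.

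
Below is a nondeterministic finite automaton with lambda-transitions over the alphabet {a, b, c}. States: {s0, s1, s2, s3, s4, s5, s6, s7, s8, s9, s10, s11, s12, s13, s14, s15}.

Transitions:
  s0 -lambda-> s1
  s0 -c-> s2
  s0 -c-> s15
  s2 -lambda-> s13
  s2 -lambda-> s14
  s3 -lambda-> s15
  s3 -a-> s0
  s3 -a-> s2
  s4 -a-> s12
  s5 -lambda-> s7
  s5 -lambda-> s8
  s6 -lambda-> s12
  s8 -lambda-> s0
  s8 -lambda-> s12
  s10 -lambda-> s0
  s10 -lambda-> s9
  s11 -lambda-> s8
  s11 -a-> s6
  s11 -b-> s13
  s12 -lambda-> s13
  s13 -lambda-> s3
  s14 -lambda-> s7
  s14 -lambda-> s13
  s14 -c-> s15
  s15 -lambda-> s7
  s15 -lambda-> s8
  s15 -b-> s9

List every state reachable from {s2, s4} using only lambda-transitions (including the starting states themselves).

Start with {s2, s4}.
From s2 via lambda: add s13, s14.
From s13 via lambda: add s3.
From s14 via lambda: add s7.
From s3 via lambda: add s15.
From s15 via lambda: add s8.
From s8 via lambda: add s0, s12.
From s0 via lambda: add s1.
No new states can be added; the closed set is {s0, s1, s2, s3, s4, s7, s8, s12, s13, s14, s15}.

{s0, s1, s2, s3, s4, s7, s8, s12, s13, s14, s15}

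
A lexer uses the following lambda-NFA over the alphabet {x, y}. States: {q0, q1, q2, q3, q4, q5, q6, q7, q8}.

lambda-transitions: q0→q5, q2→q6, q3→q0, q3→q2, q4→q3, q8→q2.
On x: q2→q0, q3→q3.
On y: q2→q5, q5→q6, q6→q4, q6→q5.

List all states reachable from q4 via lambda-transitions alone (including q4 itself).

Start with {q4}.
From q4 via lambda: add q3.
From q3 via lambda: add q0, q2.
From q0 via lambda: add q5.
From q2 via lambda: add q6.
No new states can be added; the closed set is {q0, q2, q3, q4, q5, q6}.

{q0, q2, q3, q4, q5, q6}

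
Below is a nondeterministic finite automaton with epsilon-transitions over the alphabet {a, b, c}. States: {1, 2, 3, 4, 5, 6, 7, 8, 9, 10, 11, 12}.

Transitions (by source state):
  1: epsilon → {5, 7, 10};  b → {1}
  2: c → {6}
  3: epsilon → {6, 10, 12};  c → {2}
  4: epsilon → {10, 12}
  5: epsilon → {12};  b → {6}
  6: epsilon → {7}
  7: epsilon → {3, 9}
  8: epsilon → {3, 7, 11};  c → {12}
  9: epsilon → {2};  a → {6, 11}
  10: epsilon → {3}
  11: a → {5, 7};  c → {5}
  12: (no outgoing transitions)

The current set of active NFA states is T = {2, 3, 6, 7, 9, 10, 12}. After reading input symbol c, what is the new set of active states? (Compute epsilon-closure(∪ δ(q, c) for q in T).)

{2, 3, 6, 7, 9, 10, 12}

2 on c → {6}.
3 on c → {2}.
No c-transition from 6, 7, 9, 10, 12.
Union after reading c: {2, 6}.
Now take the epsilon-closure:
From 6 via epsilon: add 7.
From 7 via epsilon: add 3, 9.
From 3 via epsilon: add 10, 12.
No new states can be added; the closed set is {2, 3, 6, 7, 9, 10, 12}.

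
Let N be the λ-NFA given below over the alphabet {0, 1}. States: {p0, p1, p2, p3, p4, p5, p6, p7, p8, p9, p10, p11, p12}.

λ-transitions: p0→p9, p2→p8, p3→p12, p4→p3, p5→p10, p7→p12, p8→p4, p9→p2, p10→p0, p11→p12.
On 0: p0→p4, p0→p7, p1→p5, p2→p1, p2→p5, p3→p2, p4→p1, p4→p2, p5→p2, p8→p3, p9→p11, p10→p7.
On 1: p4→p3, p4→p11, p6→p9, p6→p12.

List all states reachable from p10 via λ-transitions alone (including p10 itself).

Start with {p10}.
From p10 via λ: add p0.
From p0 via λ: add p9.
From p9 via λ: add p2.
From p2 via λ: add p8.
From p8 via λ: add p4.
From p4 via λ: add p3.
From p3 via λ: add p12.
No new states can be added; the closed set is {p0, p2, p3, p4, p8, p9, p10, p12}.

{p0, p2, p3, p4, p8, p9, p10, p12}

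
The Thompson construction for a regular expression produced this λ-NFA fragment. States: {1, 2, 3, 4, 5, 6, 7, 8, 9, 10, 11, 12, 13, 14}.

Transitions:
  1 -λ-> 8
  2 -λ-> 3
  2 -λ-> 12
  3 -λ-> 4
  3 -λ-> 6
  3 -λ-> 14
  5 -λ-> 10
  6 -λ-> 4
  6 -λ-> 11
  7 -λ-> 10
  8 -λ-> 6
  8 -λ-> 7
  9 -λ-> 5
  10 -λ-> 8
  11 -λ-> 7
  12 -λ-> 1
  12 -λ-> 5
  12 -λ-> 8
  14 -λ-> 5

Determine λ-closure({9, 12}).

Start with {9, 12}.
From 9 via λ: add 5.
From 12 via λ: add 1, 8.
From 5 via λ: add 10.
From 8 via λ: add 6, 7.
From 6 via λ: add 4, 11.
No new states can be added; the closed set is {1, 4, 5, 6, 7, 8, 9, 10, 11, 12}.

{1, 4, 5, 6, 7, 8, 9, 10, 11, 12}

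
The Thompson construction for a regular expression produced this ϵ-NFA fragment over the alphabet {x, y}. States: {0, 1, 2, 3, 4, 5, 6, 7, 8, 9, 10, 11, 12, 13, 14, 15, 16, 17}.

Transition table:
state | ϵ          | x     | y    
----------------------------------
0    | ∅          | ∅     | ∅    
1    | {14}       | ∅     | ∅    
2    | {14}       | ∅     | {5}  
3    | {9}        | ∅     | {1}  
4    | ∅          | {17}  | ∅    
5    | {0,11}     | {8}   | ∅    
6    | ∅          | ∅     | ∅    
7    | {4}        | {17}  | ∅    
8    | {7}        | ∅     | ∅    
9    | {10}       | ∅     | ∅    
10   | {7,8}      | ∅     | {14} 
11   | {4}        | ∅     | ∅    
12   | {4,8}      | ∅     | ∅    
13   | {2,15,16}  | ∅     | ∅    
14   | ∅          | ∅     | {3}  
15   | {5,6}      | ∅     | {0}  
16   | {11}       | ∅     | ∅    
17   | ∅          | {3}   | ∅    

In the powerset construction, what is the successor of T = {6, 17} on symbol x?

{3, 4, 7, 8, 9, 10}

17 on x → {3}.
No x-transition from 6.
Union after reading x: {3}.
Now take the ϵ-closure:
From 3 via ϵ: add 9.
From 9 via ϵ: add 10.
From 10 via ϵ: add 7, 8.
From 7 via ϵ: add 4.
No new states can be added; the closed set is {3, 4, 7, 8, 9, 10}.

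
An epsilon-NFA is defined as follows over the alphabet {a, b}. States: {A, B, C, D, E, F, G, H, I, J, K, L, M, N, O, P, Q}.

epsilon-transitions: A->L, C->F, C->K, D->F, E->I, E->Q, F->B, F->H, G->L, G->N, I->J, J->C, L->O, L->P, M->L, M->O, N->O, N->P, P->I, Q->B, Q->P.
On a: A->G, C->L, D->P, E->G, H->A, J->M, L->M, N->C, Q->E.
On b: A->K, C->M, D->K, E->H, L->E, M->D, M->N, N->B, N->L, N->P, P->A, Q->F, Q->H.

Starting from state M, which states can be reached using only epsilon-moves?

Start with {M}.
From M via epsilon: add L, O.
From L via epsilon: add P.
From P via epsilon: add I.
From I via epsilon: add J.
From J via epsilon: add C.
From C via epsilon: add F, K.
From F via epsilon: add B, H.
No new states can be added; the closed set is {B, C, F, H, I, J, K, L, M, O, P}.

{B, C, F, H, I, J, K, L, M, O, P}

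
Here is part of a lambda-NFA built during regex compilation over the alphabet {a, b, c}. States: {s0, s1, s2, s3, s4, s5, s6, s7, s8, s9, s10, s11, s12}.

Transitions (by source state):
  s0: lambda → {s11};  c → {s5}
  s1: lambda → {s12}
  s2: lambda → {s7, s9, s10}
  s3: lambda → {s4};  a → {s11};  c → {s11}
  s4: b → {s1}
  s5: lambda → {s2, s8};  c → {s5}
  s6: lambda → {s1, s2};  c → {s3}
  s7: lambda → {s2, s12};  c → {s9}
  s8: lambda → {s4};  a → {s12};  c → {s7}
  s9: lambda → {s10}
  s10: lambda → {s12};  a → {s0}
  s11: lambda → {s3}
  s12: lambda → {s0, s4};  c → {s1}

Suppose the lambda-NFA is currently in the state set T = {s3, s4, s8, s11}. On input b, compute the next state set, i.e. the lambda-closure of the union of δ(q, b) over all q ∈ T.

{s0, s1, s3, s4, s11, s12}

s4 on b → {s1}.
No b-transition from s3, s8, s11.
Union after reading b: {s1}.
Now take the lambda-closure:
From s1 via lambda: add s12.
From s12 via lambda: add s0, s4.
From s0 via lambda: add s11.
From s11 via lambda: add s3.
No new states can be added; the closed set is {s0, s1, s3, s4, s11, s12}.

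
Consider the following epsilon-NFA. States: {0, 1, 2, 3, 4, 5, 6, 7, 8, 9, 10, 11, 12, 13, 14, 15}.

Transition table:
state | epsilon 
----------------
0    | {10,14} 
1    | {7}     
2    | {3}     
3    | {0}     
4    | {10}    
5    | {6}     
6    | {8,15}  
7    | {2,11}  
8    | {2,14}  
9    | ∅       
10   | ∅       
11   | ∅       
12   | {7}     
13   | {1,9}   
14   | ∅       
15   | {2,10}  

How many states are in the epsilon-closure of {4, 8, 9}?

Start with {4, 8, 9}.
From 4 via epsilon: add 10.
From 8 via epsilon: add 2, 14.
From 2 via epsilon: add 3.
From 3 via epsilon: add 0.
epsilon-closure = {0, 2, 3, 4, 8, 9, 10, 14}, which has 8 states.

8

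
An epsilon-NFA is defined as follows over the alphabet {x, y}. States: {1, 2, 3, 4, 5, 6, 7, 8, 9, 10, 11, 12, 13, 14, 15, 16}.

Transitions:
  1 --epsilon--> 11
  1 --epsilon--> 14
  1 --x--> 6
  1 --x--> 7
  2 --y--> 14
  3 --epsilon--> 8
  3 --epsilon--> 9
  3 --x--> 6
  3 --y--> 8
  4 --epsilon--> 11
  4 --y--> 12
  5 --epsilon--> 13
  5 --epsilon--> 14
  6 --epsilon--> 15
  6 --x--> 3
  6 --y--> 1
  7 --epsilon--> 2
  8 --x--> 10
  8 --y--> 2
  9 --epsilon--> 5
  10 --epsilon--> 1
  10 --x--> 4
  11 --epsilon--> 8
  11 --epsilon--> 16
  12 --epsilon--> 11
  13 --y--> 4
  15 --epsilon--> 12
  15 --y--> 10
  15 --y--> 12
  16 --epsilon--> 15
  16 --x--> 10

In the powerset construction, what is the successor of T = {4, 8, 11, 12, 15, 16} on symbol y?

{1, 2, 8, 10, 11, 12, 14, 15, 16}

4 on y → {12}.
8 on y → {2}.
15 on y → {10, 12}.
No y-transition from 11, 12, 16.
Union after reading y: {2, 10, 12}.
Now take the epsilon-closure:
From 10 via epsilon: add 1.
From 12 via epsilon: add 11.
From 1 via epsilon: add 14.
From 11 via epsilon: add 8, 16.
From 16 via epsilon: add 15.
No new states can be added; the closed set is {1, 2, 8, 10, 11, 12, 14, 15, 16}.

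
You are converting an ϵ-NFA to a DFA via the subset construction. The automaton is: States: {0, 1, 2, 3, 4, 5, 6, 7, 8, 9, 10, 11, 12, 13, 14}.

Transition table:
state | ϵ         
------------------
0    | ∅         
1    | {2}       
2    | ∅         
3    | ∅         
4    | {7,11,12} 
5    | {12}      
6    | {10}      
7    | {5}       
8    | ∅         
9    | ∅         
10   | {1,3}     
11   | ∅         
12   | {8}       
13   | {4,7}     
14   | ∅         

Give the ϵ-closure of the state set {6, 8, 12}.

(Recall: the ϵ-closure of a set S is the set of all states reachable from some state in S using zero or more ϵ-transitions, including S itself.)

Start with {6, 8, 12}.
From 6 via ϵ: add 10.
From 10 via ϵ: add 1, 3.
From 1 via ϵ: add 2.
No new states can be added; the closed set is {1, 2, 3, 6, 8, 10, 12}.

{1, 2, 3, 6, 8, 10, 12}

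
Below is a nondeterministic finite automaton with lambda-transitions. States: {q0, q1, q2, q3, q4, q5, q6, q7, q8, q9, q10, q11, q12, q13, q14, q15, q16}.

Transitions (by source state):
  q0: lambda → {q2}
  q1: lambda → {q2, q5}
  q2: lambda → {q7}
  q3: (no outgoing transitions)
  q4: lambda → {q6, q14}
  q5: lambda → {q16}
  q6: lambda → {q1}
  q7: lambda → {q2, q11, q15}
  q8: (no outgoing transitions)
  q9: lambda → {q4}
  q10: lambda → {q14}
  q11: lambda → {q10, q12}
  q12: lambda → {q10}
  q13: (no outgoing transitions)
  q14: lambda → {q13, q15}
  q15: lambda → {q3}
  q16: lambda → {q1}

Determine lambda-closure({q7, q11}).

{q2, q3, q7, q10, q11, q12, q13, q14, q15}

Start with {q7, q11}.
From q7 via lambda: add q2, q15.
From q11 via lambda: add q10, q12.
From q10 via lambda: add q14.
From q15 via lambda: add q3.
From q14 via lambda: add q13.
No new states can be added; the closed set is {q2, q3, q7, q10, q11, q12, q13, q14, q15}.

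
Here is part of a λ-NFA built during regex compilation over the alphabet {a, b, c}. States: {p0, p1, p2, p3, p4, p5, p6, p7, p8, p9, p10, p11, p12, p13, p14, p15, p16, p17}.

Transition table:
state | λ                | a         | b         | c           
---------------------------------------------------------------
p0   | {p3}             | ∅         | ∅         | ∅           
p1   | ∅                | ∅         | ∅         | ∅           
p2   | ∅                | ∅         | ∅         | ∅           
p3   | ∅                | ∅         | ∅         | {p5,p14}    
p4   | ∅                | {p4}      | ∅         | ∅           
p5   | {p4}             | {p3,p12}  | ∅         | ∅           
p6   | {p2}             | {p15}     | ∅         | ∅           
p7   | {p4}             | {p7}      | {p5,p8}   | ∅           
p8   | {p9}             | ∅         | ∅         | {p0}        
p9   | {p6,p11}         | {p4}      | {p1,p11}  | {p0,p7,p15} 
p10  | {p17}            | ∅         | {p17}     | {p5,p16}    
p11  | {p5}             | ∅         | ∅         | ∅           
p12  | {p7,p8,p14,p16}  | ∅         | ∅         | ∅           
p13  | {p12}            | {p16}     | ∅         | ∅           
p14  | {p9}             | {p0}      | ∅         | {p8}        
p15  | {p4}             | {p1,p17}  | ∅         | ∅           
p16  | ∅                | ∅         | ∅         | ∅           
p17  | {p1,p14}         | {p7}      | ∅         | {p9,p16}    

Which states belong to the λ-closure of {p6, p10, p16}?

Start with {p6, p10, p16}.
From p6 via λ: add p2.
From p10 via λ: add p17.
From p17 via λ: add p1, p14.
From p14 via λ: add p9.
From p9 via λ: add p11.
From p11 via λ: add p5.
From p5 via λ: add p4.
No new states can be added; the closed set is {p1, p2, p4, p5, p6, p9, p10, p11, p14, p16, p17}.

{p1, p2, p4, p5, p6, p9, p10, p11, p14, p16, p17}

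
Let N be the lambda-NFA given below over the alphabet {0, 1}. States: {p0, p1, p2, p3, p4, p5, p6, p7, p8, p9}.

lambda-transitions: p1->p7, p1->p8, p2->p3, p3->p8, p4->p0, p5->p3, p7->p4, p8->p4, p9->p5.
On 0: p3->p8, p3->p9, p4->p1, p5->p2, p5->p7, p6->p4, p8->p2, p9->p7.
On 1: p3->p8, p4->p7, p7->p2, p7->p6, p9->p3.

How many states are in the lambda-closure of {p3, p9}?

6

Start with {p3, p9}.
From p3 via lambda: add p8.
From p9 via lambda: add p5.
From p8 via lambda: add p4.
From p4 via lambda: add p0.
lambda-closure = {p0, p3, p4, p5, p8, p9}, which has 6 states.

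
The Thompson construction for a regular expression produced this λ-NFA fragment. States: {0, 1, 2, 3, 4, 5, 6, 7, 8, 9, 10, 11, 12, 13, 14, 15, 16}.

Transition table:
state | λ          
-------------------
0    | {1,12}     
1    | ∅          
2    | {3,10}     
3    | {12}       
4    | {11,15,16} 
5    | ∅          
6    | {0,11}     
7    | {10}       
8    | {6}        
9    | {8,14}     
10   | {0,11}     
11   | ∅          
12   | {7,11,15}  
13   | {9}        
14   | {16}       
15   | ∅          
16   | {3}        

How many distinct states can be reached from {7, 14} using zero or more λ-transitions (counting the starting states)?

10

Start with {7, 14}.
From 7 via λ: add 10.
From 14 via λ: add 16.
From 10 via λ: add 0, 11.
From 16 via λ: add 3.
From 0 via λ: add 1, 12.
From 12 via λ: add 15.
λ-closure = {0, 1, 3, 7, 10, 11, 12, 14, 15, 16}, which has 10 states.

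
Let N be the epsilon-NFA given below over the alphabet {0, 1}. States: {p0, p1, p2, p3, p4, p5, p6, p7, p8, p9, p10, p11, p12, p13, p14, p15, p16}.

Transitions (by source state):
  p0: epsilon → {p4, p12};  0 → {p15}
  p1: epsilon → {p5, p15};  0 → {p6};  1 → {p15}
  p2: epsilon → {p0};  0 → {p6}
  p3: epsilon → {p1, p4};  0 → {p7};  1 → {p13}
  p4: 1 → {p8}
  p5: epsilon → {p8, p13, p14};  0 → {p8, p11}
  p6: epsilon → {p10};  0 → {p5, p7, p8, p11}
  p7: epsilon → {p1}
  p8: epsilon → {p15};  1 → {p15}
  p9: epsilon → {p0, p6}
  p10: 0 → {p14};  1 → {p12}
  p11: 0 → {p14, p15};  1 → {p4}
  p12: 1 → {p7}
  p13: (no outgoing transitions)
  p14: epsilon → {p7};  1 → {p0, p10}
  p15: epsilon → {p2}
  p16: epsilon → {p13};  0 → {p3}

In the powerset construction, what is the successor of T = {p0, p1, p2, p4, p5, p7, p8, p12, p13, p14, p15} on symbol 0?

{p0, p2, p4, p6, p8, p10, p11, p12, p15}

p0 on 0 → {p15}.
p1 on 0 → {p6}.
p2 on 0 → {p6}.
p5 on 0 → {p8, p11}.
No 0-transition from p4, p7, p8, p12, p13, p14, p15.
Union after reading 0: {p6, p8, p11, p15}.
Now take the epsilon-closure:
From p6 via epsilon: add p10.
From p15 via epsilon: add p2.
From p2 via epsilon: add p0.
From p0 via epsilon: add p4, p12.
No new states can be added; the closed set is {p0, p2, p4, p6, p8, p10, p11, p12, p15}.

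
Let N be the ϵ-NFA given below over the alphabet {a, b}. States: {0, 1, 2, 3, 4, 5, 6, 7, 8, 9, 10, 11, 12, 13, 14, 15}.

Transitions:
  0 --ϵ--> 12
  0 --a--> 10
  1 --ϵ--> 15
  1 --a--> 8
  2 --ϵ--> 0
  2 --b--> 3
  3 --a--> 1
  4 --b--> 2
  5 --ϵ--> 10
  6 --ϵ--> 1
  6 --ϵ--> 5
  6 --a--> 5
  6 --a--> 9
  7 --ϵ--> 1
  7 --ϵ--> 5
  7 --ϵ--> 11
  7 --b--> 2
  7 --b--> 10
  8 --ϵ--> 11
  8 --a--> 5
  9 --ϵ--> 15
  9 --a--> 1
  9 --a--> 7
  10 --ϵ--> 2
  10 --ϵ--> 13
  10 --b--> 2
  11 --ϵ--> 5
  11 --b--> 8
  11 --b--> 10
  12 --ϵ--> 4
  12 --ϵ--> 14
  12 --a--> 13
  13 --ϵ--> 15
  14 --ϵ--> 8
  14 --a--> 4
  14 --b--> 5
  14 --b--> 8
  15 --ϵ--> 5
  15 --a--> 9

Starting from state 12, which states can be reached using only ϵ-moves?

Start with {12}.
From 12 via ϵ: add 4, 14.
From 14 via ϵ: add 8.
From 8 via ϵ: add 11.
From 11 via ϵ: add 5.
From 5 via ϵ: add 10.
From 10 via ϵ: add 2, 13.
From 2 via ϵ: add 0.
From 13 via ϵ: add 15.
No new states can be added; the closed set is {0, 2, 4, 5, 8, 10, 11, 12, 13, 14, 15}.

{0, 2, 4, 5, 8, 10, 11, 12, 13, 14, 15}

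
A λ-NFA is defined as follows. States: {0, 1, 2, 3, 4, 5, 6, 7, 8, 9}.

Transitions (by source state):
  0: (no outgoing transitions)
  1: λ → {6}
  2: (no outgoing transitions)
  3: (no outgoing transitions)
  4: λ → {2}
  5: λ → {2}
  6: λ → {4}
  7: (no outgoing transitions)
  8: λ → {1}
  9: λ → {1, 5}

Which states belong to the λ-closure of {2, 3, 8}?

Start with {2, 3, 8}.
From 8 via λ: add 1.
From 1 via λ: add 6.
From 6 via λ: add 4.
No new states can be added; the closed set is {1, 2, 3, 4, 6, 8}.

{1, 2, 3, 4, 6, 8}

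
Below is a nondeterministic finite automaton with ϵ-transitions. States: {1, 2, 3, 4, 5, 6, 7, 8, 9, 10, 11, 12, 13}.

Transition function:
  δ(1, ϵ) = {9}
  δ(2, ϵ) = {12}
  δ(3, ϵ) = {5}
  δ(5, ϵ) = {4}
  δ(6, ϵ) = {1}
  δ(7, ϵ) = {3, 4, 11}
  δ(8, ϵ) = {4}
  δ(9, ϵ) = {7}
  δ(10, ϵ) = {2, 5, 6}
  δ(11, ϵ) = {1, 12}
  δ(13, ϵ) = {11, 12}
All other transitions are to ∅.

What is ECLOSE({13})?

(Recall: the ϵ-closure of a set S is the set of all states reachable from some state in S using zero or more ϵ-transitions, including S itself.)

Start with {13}.
From 13 via ϵ: add 11, 12.
From 11 via ϵ: add 1.
From 1 via ϵ: add 9.
From 9 via ϵ: add 7.
From 7 via ϵ: add 3, 4.
From 3 via ϵ: add 5.
No new states can be added; the closed set is {1, 3, 4, 5, 7, 9, 11, 12, 13}.

{1, 3, 4, 5, 7, 9, 11, 12, 13}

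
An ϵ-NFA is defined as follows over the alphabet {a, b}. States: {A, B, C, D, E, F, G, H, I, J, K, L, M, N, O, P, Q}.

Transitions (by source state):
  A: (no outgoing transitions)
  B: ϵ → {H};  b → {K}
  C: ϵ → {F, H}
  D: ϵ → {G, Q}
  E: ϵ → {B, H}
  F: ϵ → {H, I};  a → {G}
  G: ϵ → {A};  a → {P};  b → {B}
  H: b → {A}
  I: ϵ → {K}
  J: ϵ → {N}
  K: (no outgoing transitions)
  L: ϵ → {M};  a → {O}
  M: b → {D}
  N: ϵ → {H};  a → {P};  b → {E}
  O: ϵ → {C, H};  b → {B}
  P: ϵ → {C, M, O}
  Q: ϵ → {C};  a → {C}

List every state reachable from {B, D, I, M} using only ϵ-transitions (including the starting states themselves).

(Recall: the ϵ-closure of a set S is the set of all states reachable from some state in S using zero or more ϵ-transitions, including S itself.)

{A, B, C, D, F, G, H, I, K, M, Q}

Start with {B, D, I, M}.
From B via ϵ: add H.
From D via ϵ: add G, Q.
From I via ϵ: add K.
From G via ϵ: add A.
From Q via ϵ: add C.
From C via ϵ: add F.
No new states can be added; the closed set is {A, B, C, D, F, G, H, I, K, M, Q}.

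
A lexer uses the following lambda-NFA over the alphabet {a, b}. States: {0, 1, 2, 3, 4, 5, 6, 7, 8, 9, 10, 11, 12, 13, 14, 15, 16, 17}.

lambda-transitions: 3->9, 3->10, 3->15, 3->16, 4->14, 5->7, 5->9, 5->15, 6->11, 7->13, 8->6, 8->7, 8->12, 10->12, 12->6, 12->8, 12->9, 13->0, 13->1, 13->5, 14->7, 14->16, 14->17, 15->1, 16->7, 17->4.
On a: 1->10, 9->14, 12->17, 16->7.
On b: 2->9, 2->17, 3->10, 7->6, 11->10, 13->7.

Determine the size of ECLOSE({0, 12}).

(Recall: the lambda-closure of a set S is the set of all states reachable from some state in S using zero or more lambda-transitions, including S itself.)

11

Start with {0, 12}.
From 12 via lambda: add 6, 8, 9.
From 6 via lambda: add 11.
From 8 via lambda: add 7.
From 7 via lambda: add 13.
From 13 via lambda: add 1, 5.
From 5 via lambda: add 15.
lambda-closure = {0, 1, 5, 6, 7, 8, 9, 11, 12, 13, 15}, which has 11 states.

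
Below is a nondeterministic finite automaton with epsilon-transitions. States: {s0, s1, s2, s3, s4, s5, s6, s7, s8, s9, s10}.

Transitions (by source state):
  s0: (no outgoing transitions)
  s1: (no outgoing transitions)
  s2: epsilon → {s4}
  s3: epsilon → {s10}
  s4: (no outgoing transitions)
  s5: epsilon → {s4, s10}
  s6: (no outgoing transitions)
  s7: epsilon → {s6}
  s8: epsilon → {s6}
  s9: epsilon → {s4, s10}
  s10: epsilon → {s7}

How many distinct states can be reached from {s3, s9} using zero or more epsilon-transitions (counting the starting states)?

Start with {s3, s9}.
From s3 via epsilon: add s10.
From s9 via epsilon: add s4.
From s10 via epsilon: add s7.
From s7 via epsilon: add s6.
epsilon-closure = {s3, s4, s6, s7, s9, s10}, which has 6 states.

6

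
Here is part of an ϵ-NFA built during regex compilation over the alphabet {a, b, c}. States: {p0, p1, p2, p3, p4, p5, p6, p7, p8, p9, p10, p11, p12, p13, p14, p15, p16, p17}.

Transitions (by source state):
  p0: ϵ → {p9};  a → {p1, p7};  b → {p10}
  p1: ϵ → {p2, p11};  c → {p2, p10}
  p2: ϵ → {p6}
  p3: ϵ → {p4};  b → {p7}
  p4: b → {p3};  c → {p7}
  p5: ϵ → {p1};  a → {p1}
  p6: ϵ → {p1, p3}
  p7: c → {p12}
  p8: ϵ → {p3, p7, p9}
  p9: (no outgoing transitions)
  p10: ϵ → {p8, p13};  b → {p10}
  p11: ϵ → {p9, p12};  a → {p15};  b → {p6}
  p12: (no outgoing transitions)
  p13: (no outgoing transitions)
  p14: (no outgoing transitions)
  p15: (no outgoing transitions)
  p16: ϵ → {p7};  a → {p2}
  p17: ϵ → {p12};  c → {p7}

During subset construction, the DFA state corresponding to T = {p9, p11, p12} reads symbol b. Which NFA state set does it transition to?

p11 on b → {p6}.
No b-transition from p9, p12.
Union after reading b: {p6}.
Now take the ϵ-closure:
From p6 via ϵ: add p1, p3.
From p1 via ϵ: add p2, p11.
From p3 via ϵ: add p4.
From p11 via ϵ: add p9, p12.
No new states can be added; the closed set is {p1, p2, p3, p4, p6, p9, p11, p12}.

{p1, p2, p3, p4, p6, p9, p11, p12}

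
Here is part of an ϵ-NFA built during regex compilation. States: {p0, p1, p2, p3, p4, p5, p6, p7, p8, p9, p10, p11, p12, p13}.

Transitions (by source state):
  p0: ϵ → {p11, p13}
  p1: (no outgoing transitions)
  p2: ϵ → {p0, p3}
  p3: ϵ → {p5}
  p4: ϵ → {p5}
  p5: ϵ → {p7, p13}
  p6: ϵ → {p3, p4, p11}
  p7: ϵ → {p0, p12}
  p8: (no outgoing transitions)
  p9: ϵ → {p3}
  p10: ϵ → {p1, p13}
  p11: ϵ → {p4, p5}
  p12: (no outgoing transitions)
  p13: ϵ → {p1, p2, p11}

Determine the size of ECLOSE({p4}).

10

Start with {p4}.
From p4 via ϵ: add p5.
From p5 via ϵ: add p7, p13.
From p7 via ϵ: add p0, p12.
From p13 via ϵ: add p1, p2, p11.
From p2 via ϵ: add p3.
ϵ-closure = {p0, p1, p2, p3, p4, p5, p7, p11, p12, p13}, which has 10 states.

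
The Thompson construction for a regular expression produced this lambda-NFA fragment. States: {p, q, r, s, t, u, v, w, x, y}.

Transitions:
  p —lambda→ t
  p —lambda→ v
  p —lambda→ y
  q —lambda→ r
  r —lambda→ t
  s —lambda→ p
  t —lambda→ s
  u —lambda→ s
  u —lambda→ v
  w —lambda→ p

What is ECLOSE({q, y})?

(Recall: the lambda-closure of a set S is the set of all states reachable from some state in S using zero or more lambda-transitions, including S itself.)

Start with {q, y}.
From q via lambda: add r.
From r via lambda: add t.
From t via lambda: add s.
From s via lambda: add p.
From p via lambda: add v.
No new states can be added; the closed set is {p, q, r, s, t, v, y}.

{p, q, r, s, t, v, y}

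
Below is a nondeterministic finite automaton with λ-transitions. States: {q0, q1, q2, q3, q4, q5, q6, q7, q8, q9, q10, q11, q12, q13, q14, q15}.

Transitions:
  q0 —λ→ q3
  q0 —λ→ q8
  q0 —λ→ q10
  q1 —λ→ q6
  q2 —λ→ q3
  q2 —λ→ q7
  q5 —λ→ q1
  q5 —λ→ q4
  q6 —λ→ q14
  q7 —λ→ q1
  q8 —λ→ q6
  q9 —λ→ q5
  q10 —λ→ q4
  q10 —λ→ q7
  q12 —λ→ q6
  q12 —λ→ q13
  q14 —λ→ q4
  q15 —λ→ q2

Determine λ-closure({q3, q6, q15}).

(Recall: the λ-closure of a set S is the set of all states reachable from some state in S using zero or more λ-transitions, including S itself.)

{q1, q2, q3, q4, q6, q7, q14, q15}

Start with {q3, q6, q15}.
From q6 via λ: add q14.
From q15 via λ: add q2.
From q2 via λ: add q7.
From q14 via λ: add q4.
From q7 via λ: add q1.
No new states can be added; the closed set is {q1, q2, q3, q4, q6, q7, q14, q15}.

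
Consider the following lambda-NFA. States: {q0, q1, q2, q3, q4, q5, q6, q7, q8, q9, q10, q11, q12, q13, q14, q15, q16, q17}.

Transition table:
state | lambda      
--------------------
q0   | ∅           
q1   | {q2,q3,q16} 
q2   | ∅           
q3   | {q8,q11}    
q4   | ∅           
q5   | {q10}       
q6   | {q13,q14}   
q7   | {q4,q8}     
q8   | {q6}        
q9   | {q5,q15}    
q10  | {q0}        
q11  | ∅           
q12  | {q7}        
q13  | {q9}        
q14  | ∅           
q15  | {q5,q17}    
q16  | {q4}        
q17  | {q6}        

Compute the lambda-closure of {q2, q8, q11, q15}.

{q0, q2, q5, q6, q8, q9, q10, q11, q13, q14, q15, q17}

Start with {q2, q8, q11, q15}.
From q8 via lambda: add q6.
From q15 via lambda: add q5, q17.
From q5 via lambda: add q10.
From q6 via lambda: add q13, q14.
From q10 via lambda: add q0.
From q13 via lambda: add q9.
No new states can be added; the closed set is {q0, q2, q5, q6, q8, q9, q10, q11, q13, q14, q15, q17}.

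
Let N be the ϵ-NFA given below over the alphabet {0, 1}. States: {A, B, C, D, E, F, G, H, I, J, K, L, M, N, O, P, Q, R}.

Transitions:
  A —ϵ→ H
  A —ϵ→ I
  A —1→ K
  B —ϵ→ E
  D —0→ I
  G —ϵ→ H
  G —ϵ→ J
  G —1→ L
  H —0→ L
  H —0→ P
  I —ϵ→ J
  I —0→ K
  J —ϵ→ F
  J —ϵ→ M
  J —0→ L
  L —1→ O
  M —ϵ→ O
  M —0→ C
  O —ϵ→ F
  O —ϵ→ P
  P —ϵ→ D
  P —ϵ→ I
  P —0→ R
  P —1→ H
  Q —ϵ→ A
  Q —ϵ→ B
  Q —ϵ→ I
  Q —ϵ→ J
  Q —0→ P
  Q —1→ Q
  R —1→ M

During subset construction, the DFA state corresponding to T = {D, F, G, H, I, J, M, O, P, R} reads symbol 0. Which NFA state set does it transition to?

{C, D, F, I, J, K, L, M, O, P, R}

D on 0 → {I}.
H on 0 → {L, P}.
I on 0 → {K}.
J on 0 → {L}.
M on 0 → {C}.
P on 0 → {R}.
No 0-transition from F, G, O, R.
Union after reading 0: {C, I, K, L, P, R}.
Now take the ϵ-closure:
From I via ϵ: add J.
From P via ϵ: add D.
From J via ϵ: add F, M.
From M via ϵ: add O.
No new states can be added; the closed set is {C, D, F, I, J, K, L, M, O, P, R}.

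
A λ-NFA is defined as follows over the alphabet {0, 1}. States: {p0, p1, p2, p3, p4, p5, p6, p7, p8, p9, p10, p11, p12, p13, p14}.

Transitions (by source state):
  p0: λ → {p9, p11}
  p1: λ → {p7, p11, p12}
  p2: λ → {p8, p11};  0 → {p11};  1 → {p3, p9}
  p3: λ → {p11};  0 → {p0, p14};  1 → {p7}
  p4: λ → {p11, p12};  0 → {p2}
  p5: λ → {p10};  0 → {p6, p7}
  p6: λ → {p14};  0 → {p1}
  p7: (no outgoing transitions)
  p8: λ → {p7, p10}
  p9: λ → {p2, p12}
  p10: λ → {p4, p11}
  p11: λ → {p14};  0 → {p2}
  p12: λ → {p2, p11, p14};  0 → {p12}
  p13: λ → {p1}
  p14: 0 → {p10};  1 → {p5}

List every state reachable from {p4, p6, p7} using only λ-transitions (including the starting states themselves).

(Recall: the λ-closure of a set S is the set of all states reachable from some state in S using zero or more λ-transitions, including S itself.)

Start with {p4, p6, p7}.
From p4 via λ: add p11, p12.
From p6 via λ: add p14.
From p12 via λ: add p2.
From p2 via λ: add p8.
From p8 via λ: add p10.
No new states can be added; the closed set is {p2, p4, p6, p7, p8, p10, p11, p12, p14}.

{p2, p4, p6, p7, p8, p10, p11, p12, p14}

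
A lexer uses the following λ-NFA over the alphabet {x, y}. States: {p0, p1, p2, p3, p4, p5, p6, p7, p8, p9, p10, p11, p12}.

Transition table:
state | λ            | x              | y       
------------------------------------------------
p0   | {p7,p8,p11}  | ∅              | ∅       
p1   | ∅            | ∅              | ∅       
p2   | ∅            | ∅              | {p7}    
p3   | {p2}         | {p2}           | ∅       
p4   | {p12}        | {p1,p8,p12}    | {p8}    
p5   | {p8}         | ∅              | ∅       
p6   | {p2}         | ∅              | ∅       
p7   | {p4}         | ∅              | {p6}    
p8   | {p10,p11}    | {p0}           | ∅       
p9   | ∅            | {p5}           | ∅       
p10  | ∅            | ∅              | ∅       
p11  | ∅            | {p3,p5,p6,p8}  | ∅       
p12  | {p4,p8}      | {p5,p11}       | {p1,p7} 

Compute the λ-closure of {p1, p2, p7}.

Start with {p1, p2, p7}.
From p7 via λ: add p4.
From p4 via λ: add p12.
From p12 via λ: add p8.
From p8 via λ: add p10, p11.
No new states can be added; the closed set is {p1, p2, p4, p7, p8, p10, p11, p12}.

{p1, p2, p4, p7, p8, p10, p11, p12}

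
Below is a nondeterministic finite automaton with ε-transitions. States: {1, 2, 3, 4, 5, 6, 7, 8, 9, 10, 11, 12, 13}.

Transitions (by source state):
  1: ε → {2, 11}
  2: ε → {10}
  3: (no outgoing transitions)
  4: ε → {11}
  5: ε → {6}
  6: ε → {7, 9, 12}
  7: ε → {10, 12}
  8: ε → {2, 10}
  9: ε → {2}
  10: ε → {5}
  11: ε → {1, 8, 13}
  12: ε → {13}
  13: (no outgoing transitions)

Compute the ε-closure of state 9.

Start with {9}.
From 9 via ε: add 2.
From 2 via ε: add 10.
From 10 via ε: add 5.
From 5 via ε: add 6.
From 6 via ε: add 7, 12.
From 12 via ε: add 13.
No new states can be added; the closed set is {2, 5, 6, 7, 9, 10, 12, 13}.

{2, 5, 6, 7, 9, 10, 12, 13}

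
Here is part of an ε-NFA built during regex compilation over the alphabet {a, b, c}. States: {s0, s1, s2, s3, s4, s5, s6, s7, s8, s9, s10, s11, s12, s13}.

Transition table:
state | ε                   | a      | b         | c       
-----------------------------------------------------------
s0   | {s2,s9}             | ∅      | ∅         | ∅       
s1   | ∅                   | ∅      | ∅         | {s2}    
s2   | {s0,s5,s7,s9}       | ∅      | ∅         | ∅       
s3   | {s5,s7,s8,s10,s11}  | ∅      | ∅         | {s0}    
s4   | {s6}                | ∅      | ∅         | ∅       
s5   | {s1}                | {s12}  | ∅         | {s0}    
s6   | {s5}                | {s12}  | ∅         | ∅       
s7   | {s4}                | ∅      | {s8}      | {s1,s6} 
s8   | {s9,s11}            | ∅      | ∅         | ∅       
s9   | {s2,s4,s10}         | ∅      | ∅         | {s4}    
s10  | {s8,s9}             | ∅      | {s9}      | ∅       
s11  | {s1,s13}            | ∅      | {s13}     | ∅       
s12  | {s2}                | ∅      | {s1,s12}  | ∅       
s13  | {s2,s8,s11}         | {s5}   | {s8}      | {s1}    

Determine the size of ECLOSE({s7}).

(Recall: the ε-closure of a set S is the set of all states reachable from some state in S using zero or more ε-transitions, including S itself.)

5

Start with {s7}.
From s7 via ε: add s4.
From s4 via ε: add s6.
From s6 via ε: add s5.
From s5 via ε: add s1.
ε-closure = {s1, s4, s5, s6, s7}, which has 5 states.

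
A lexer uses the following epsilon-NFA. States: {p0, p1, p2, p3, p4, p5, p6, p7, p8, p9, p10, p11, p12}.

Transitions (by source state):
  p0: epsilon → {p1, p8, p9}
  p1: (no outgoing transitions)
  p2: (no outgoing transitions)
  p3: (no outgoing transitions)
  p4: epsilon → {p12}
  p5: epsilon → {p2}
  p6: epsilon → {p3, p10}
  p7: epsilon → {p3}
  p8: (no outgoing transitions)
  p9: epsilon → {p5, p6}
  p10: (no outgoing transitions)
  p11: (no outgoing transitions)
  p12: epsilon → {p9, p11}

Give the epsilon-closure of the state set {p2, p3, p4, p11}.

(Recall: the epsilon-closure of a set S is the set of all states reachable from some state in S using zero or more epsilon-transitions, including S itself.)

{p2, p3, p4, p5, p6, p9, p10, p11, p12}

Start with {p2, p3, p4, p11}.
From p4 via epsilon: add p12.
From p12 via epsilon: add p9.
From p9 via epsilon: add p5, p6.
From p6 via epsilon: add p10.
No new states can be added; the closed set is {p2, p3, p4, p5, p6, p9, p10, p11, p12}.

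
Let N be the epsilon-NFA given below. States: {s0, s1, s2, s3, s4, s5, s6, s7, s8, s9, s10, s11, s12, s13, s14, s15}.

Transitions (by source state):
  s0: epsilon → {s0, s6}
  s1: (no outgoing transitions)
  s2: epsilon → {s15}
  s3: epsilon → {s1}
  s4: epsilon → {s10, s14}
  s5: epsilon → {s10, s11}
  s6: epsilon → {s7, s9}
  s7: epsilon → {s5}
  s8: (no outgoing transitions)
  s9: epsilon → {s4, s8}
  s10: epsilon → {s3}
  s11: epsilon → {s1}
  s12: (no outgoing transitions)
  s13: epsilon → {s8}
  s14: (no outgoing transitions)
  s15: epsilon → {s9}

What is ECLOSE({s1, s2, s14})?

Start with {s1, s2, s14}.
From s2 via epsilon: add s15.
From s15 via epsilon: add s9.
From s9 via epsilon: add s4, s8.
From s4 via epsilon: add s10.
From s10 via epsilon: add s3.
No new states can be added; the closed set is {s1, s2, s3, s4, s8, s9, s10, s14, s15}.

{s1, s2, s3, s4, s8, s9, s10, s14, s15}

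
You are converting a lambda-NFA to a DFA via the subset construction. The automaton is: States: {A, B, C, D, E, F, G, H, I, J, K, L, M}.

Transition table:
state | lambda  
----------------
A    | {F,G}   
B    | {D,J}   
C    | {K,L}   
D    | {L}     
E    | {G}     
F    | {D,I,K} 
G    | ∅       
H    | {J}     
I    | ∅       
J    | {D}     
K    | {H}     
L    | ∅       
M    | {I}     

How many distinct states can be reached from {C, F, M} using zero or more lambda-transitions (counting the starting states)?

Start with {C, F, M}.
From C via lambda: add K, L.
From F via lambda: add D, I.
From K via lambda: add H.
From H via lambda: add J.
lambda-closure = {C, D, F, H, I, J, K, L, M}, which has 9 states.

9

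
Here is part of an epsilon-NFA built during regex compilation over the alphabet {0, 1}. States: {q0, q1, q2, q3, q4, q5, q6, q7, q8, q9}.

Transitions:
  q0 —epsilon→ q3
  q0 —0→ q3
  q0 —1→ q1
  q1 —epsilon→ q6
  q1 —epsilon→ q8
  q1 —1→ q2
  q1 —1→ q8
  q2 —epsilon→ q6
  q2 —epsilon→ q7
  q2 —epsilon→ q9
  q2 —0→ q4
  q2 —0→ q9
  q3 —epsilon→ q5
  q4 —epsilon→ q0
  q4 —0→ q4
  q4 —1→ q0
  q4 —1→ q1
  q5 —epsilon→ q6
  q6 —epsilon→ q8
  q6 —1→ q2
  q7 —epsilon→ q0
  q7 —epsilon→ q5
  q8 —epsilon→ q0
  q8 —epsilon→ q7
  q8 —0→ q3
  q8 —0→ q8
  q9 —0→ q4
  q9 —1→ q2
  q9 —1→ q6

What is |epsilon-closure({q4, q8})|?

Start with {q4, q8}.
From q4 via epsilon: add q0.
From q8 via epsilon: add q7.
From q0 via epsilon: add q3.
From q7 via epsilon: add q5.
From q5 via epsilon: add q6.
epsilon-closure = {q0, q3, q4, q5, q6, q7, q8}, which has 7 states.

7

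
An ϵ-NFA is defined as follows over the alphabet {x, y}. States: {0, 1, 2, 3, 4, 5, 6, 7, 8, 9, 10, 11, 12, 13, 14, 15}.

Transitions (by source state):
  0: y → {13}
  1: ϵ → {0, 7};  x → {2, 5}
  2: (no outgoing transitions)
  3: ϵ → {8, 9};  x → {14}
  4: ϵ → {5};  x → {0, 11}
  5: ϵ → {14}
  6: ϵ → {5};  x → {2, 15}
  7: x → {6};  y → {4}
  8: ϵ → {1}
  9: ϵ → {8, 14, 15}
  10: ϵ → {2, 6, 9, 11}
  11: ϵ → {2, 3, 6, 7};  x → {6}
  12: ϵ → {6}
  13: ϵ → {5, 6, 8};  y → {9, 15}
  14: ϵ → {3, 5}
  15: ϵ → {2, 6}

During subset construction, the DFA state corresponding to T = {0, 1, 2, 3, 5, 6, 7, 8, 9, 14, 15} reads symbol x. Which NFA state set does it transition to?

1 on x → {2, 5}.
3 on x → {14}.
6 on x → {2, 15}.
7 on x → {6}.
No x-transition from 0, 2, 5, 8, 9, 14, 15.
Union after reading x: {2, 5, 6, 14, 15}.
Now take the ϵ-closure:
From 14 via ϵ: add 3.
From 3 via ϵ: add 8, 9.
From 8 via ϵ: add 1.
From 1 via ϵ: add 0, 7.
No new states can be added; the closed set is {0, 1, 2, 3, 5, 6, 7, 8, 9, 14, 15}.

{0, 1, 2, 3, 5, 6, 7, 8, 9, 14, 15}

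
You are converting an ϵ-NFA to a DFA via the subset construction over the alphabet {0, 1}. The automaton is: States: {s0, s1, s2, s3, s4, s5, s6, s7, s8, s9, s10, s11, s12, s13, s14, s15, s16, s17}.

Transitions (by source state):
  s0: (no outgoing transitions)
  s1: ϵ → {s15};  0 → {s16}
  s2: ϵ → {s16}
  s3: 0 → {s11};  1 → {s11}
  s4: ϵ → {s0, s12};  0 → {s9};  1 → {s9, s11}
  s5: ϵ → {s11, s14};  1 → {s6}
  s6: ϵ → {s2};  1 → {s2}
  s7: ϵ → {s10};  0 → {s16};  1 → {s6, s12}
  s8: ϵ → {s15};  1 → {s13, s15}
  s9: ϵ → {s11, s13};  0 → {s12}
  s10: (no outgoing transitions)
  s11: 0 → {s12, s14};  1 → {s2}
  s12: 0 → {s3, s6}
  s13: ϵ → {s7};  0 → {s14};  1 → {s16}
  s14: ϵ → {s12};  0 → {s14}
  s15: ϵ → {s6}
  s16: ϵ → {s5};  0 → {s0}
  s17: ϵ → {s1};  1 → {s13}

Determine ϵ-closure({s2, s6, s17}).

{s1, s2, s5, s6, s11, s12, s14, s15, s16, s17}

Start with {s2, s6, s17}.
From s2 via ϵ: add s16.
From s17 via ϵ: add s1.
From s1 via ϵ: add s15.
From s16 via ϵ: add s5.
From s5 via ϵ: add s11, s14.
From s14 via ϵ: add s12.
No new states can be added; the closed set is {s1, s2, s5, s6, s11, s12, s14, s15, s16, s17}.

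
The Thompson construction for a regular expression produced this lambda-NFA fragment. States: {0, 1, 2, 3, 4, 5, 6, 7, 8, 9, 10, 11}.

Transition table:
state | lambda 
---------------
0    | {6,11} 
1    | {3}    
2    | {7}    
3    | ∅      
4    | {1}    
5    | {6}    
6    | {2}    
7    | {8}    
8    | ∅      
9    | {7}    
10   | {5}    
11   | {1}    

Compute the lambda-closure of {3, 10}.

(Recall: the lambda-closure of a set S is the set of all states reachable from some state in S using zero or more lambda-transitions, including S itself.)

{2, 3, 5, 6, 7, 8, 10}

Start with {3, 10}.
From 10 via lambda: add 5.
From 5 via lambda: add 6.
From 6 via lambda: add 2.
From 2 via lambda: add 7.
From 7 via lambda: add 8.
No new states can be added; the closed set is {2, 3, 5, 6, 7, 8, 10}.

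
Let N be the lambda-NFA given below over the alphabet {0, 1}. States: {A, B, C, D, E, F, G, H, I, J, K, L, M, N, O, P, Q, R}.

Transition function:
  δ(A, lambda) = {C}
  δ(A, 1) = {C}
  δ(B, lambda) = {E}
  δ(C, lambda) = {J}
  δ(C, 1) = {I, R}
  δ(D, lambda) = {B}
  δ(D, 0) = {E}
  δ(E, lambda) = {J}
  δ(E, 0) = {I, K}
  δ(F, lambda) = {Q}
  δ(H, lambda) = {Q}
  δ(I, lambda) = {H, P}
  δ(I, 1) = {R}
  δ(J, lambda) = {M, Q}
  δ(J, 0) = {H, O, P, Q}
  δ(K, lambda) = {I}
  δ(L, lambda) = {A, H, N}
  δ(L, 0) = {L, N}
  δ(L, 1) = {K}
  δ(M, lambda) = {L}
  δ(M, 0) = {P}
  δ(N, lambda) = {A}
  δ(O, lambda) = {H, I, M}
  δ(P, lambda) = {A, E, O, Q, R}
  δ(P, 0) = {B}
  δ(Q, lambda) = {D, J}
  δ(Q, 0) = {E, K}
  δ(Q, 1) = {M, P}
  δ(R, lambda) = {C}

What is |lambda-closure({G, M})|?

Start with {G, M}.
From M via lambda: add L.
From L via lambda: add A, H, N.
From A via lambda: add C.
From H via lambda: add Q.
From C via lambda: add J.
From Q via lambda: add D.
From D via lambda: add B.
From B via lambda: add E.
lambda-closure = {A, B, C, D, E, G, H, J, L, M, N, Q}, which has 12 states.

12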